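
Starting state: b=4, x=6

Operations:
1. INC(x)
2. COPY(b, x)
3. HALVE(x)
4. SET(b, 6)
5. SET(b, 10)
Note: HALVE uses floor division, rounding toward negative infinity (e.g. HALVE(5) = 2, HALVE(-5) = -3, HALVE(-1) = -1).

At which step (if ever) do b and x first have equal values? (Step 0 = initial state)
Step 2

b and x first become equal after step 2.

Comparing values at each step:
Initial: b=4, x=6
After step 1: b=4, x=7
After step 2: b=7, x=7 ← equal!
After step 3: b=7, x=3
After step 4: b=6, x=3
After step 5: b=10, x=3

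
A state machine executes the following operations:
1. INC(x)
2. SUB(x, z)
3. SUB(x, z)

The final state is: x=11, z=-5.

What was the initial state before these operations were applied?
x=0, z=-5

Working backwards:
Final state: x=11, z=-5
Before step 3 (SUB(x, z)): x=6, z=-5
Before step 2 (SUB(x, z)): x=1, z=-5
Before step 1 (INC(x)): x=0, z=-5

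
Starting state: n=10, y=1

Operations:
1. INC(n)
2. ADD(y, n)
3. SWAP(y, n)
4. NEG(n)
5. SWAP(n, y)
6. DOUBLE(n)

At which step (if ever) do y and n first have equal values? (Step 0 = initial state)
Never

y and n never become equal during execution.

Comparing values at each step:
Initial: y=1, n=10
After step 1: y=1, n=11
After step 2: y=12, n=11
After step 3: y=11, n=12
After step 4: y=11, n=-12
After step 5: y=-12, n=11
After step 6: y=-12, n=22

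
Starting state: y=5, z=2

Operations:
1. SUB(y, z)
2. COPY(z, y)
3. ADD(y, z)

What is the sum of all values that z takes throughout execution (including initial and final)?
10

Values of z at each step:
Initial: z = 2
After step 1: z = 2
After step 2: z = 3
After step 3: z = 3
Sum = 2 + 2 + 3 + 3 = 10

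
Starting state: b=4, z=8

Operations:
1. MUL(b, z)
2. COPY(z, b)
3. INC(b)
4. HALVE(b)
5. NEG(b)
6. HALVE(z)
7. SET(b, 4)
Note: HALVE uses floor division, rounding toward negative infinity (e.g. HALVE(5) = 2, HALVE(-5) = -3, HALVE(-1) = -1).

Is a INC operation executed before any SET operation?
Yes

First INC: step 3
First SET: step 7
Since 3 < 7, INC comes first.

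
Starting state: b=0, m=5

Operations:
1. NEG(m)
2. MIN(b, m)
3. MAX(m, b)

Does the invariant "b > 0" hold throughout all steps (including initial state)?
No, violated at the initial state

The invariant is violated at the initial state (step 0).

State at each step:
Initial: b=0, m=5
After step 1: b=0, m=-5
After step 2: b=-5, m=-5
After step 3: b=-5, m=-5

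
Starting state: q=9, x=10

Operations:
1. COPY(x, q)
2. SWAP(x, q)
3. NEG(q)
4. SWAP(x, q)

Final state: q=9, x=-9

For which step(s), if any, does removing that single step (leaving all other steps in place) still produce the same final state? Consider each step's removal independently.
Step(s) 2

Testing removal of each single step:
Without step 1: final = q=9, x=-10 (different)
Without step 2: final = q=9, x=-9 (same)
Without step 3: final = q=9, x=9 (different)
Without step 4: final = q=-9, x=9 (different)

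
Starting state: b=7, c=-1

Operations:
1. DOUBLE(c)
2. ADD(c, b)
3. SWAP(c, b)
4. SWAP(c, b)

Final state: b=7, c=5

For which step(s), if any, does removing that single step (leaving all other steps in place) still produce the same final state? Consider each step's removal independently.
None - removing any single step changes the final result

Testing removal of each single step:
Without step 1: final = b=7, c=6 (different)
Without step 2: final = b=7, c=-2 (different)
Without step 3: final = b=5, c=7 (different)
Without step 4: final = b=5, c=7 (different)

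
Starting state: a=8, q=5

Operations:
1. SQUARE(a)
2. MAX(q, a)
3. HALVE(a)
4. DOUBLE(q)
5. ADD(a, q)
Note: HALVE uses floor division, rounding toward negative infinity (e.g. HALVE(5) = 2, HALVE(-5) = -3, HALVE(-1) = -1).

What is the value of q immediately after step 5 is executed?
q = 128

Tracing q through execution:
Initial: q = 5
After step 1 (SQUARE(a)): q = 5
After step 2 (MAX(q, a)): q = 64
After step 3 (HALVE(a)): q = 64
After step 4 (DOUBLE(q)): q = 128
After step 5 (ADD(a, q)): q = 128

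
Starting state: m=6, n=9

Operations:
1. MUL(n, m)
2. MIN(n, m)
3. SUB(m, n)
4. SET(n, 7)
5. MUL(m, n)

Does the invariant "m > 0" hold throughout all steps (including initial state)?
No, violated after step 3

The invariant is violated after step 3.

State at each step:
Initial: m=6, n=9
After step 1: m=6, n=54
After step 2: m=6, n=6
After step 3: m=0, n=6
After step 4: m=0, n=7
After step 5: m=0, n=7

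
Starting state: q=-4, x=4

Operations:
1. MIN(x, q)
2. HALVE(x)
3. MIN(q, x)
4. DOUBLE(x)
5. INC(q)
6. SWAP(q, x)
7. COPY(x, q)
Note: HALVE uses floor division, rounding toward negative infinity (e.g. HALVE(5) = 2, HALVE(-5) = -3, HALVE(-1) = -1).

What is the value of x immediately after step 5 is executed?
x = -4

Tracing x through execution:
Initial: x = 4
After step 1 (MIN(x, q)): x = -4
After step 2 (HALVE(x)): x = -2
After step 3 (MIN(q, x)): x = -2
After step 4 (DOUBLE(x)): x = -4
After step 5 (INC(q)): x = -4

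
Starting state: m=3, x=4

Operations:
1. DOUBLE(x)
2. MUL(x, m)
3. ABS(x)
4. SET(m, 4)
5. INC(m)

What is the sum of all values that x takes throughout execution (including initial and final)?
108

Values of x at each step:
Initial: x = 4
After step 1: x = 8
After step 2: x = 24
After step 3: x = 24
After step 4: x = 24
After step 5: x = 24
Sum = 4 + 8 + 24 + 24 + 24 + 24 = 108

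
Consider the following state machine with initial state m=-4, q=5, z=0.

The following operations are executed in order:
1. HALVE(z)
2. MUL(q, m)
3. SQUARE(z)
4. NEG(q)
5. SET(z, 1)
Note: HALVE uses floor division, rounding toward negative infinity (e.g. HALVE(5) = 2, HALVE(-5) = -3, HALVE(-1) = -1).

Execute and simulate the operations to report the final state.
{m: -4, q: 20, z: 1}

Step-by-step execution:
Initial: m=-4, q=5, z=0
After step 1 (HALVE(z)): m=-4, q=5, z=0
After step 2 (MUL(q, m)): m=-4, q=-20, z=0
After step 3 (SQUARE(z)): m=-4, q=-20, z=0
After step 4 (NEG(q)): m=-4, q=20, z=0
After step 5 (SET(z, 1)): m=-4, q=20, z=1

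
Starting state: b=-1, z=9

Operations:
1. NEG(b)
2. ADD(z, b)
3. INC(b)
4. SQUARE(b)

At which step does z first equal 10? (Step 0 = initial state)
Step 2

Tracing z:
Initial: z = 9
After step 1: z = 9
After step 2: z = 10 ← first occurrence
After step 3: z = 10
After step 4: z = 10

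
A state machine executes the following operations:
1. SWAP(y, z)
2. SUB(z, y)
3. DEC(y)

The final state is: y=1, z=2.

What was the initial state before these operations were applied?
y=4, z=2

Working backwards:
Final state: y=1, z=2
Before step 3 (DEC(y)): y=2, z=2
Before step 2 (SUB(z, y)): y=2, z=4
Before step 1 (SWAP(y, z)): y=4, z=2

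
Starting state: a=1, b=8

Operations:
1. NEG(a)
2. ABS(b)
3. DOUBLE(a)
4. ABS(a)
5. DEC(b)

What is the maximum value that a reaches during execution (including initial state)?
2

Values of a at each step:
Initial: a = 1
After step 1: a = -1
After step 2: a = -1
After step 3: a = -2
After step 4: a = 2 ← maximum
After step 5: a = 2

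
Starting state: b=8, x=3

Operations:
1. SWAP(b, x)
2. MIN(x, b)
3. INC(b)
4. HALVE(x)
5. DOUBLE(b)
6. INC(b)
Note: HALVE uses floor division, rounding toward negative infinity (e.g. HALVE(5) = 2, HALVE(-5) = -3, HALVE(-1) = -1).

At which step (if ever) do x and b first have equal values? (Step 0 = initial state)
Step 2

x and b first become equal after step 2.

Comparing values at each step:
Initial: x=3, b=8
After step 1: x=8, b=3
After step 2: x=3, b=3 ← equal!
After step 3: x=3, b=4
After step 4: x=1, b=4
After step 5: x=1, b=8
After step 6: x=1, b=9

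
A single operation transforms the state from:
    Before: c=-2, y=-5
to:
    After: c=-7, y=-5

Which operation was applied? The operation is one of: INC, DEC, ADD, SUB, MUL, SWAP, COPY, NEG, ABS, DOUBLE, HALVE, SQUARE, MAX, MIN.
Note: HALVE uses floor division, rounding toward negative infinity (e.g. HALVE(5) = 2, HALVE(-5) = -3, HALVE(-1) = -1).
ADD(c, y)

Analyzing the change:
Before: c=-2, y=-5
After: c=-7, y=-5
Variable c changed from -2 to -7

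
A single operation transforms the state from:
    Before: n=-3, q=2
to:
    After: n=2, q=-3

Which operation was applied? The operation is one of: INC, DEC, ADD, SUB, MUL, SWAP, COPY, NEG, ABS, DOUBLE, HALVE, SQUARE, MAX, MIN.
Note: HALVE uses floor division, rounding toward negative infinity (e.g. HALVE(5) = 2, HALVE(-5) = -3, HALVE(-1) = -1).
SWAP(n, q)

Analyzing the change:
Before: n=-3, q=2
After: n=2, q=-3
Variable n changed from -3 to 2
Variable q changed from 2 to -3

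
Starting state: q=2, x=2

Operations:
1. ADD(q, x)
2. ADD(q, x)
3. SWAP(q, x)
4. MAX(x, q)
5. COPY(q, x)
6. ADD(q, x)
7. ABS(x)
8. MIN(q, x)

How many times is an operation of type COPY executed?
1

Counting COPY operations:
Step 5: COPY(q, x) ← COPY
Total: 1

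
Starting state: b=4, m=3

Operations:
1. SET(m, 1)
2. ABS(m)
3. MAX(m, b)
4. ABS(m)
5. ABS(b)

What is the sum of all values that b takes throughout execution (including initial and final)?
24

Values of b at each step:
Initial: b = 4
After step 1: b = 4
After step 2: b = 4
After step 3: b = 4
After step 4: b = 4
After step 5: b = 4
Sum = 4 + 4 + 4 + 4 + 4 + 4 = 24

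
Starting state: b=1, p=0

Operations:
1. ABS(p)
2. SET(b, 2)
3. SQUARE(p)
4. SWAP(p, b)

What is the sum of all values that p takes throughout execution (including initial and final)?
2

Values of p at each step:
Initial: p = 0
After step 1: p = 0
After step 2: p = 0
After step 3: p = 0
After step 4: p = 2
Sum = 0 + 0 + 0 + 0 + 2 = 2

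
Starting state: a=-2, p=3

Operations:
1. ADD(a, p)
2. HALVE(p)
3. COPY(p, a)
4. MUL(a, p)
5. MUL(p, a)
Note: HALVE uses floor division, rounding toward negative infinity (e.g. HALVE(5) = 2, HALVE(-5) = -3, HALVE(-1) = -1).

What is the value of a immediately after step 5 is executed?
a = 1

Tracing a through execution:
Initial: a = -2
After step 1 (ADD(a, p)): a = 1
After step 2 (HALVE(p)): a = 1
After step 3 (COPY(p, a)): a = 1
After step 4 (MUL(a, p)): a = 1
After step 5 (MUL(p, a)): a = 1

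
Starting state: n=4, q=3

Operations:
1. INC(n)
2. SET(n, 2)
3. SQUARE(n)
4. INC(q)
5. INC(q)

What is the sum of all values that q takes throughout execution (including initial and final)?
21

Values of q at each step:
Initial: q = 3
After step 1: q = 3
After step 2: q = 3
After step 3: q = 3
After step 4: q = 4
After step 5: q = 5
Sum = 3 + 3 + 3 + 3 + 4 + 5 = 21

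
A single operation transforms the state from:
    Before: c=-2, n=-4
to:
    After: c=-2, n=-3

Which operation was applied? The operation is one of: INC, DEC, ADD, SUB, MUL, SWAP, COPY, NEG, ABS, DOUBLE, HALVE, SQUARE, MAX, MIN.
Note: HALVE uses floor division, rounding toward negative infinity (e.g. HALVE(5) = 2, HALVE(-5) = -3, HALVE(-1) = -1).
INC(n)

Analyzing the change:
Before: c=-2, n=-4
After: c=-2, n=-3
Variable n changed from -4 to -3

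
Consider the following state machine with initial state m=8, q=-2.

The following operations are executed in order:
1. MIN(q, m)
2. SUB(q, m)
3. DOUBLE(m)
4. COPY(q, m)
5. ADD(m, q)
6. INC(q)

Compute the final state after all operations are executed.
{m: 32, q: 17}

Step-by-step execution:
Initial: m=8, q=-2
After step 1 (MIN(q, m)): m=8, q=-2
After step 2 (SUB(q, m)): m=8, q=-10
After step 3 (DOUBLE(m)): m=16, q=-10
After step 4 (COPY(q, m)): m=16, q=16
After step 5 (ADD(m, q)): m=32, q=16
After step 6 (INC(q)): m=32, q=17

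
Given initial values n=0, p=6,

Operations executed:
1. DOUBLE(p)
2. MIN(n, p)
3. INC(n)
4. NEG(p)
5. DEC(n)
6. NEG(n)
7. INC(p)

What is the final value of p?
p = -11

Tracing execution:
Step 1: DOUBLE(p) → p = 12
Step 2: MIN(n, p) → p = 12
Step 3: INC(n) → p = 12
Step 4: NEG(p) → p = -12
Step 5: DEC(n) → p = -12
Step 6: NEG(n) → p = -12
Step 7: INC(p) → p = -11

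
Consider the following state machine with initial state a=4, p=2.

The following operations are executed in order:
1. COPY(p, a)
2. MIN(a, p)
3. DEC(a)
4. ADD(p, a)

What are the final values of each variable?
{a: 3, p: 7}

Step-by-step execution:
Initial: a=4, p=2
After step 1 (COPY(p, a)): a=4, p=4
After step 2 (MIN(a, p)): a=4, p=4
After step 3 (DEC(a)): a=3, p=4
After step 4 (ADD(p, a)): a=3, p=7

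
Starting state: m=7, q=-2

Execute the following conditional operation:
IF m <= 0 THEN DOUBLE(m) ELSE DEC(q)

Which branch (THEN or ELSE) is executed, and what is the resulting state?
Branch: ELSE, Final state: m=7, q=-3

Evaluating condition: m <= 0
m = 7
Condition is False, so ELSE branch executes
After DEC(q): m=7, q=-3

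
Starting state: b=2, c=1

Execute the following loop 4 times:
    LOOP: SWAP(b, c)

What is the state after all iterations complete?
b=2, c=1

Iteration trace:
Start: b=2, c=1
After iteration 1: b=1, c=2
After iteration 2: b=2, c=1
After iteration 3: b=1, c=2
After iteration 4: b=2, c=1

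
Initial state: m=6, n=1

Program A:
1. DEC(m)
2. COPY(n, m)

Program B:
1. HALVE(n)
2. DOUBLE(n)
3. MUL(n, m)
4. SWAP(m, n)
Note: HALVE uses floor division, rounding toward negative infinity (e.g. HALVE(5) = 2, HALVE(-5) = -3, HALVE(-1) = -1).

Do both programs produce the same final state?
No

Program A final state: m=5, n=5
Program B final state: m=0, n=6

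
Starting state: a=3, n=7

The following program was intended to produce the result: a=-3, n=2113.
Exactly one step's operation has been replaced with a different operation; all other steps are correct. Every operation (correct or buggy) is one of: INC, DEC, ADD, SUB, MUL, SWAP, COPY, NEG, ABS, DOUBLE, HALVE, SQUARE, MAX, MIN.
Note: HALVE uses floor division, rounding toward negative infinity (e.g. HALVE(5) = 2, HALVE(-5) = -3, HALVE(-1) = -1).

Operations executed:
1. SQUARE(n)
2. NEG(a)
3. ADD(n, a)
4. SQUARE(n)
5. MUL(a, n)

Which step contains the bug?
Step 5

Trace with buggy code:
Initial: a=3, n=7
After step 1: a=3, n=49
After step 2: a=-3, n=49
After step 3: a=-3, n=46
After step 4: a=-3, n=2116
After step 5: a=-6348, n=2116
Actual final a=-6348, n=2116 ≠ expected a=-3, n=2113.
Step 5 is the only position where a single-operation replacement can produce the expected result.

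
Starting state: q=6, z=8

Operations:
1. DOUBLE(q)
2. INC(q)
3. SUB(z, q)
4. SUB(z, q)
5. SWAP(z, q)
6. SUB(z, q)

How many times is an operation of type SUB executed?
3

Counting SUB operations:
Step 3: SUB(z, q) ← SUB
Step 4: SUB(z, q) ← SUB
Step 6: SUB(z, q) ← SUB
Total: 3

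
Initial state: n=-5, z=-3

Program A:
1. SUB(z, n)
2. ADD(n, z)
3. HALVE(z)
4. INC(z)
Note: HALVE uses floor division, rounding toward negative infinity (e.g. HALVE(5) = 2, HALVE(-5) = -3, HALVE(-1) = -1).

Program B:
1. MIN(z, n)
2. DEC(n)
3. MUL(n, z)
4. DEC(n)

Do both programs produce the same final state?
No

Program A final state: n=-3, z=2
Program B final state: n=29, z=-5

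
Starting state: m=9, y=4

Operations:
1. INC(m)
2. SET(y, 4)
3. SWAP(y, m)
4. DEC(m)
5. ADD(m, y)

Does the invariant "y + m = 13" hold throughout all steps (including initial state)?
No, violated after step 1

The invariant is violated after step 1.

State at each step:
Initial: m=9, y=4
After step 1: m=10, y=4
After step 2: m=10, y=4
After step 3: m=4, y=10
After step 4: m=3, y=10
After step 5: m=13, y=10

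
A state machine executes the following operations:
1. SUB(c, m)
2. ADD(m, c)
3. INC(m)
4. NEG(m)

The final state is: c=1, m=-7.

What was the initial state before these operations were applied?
c=6, m=5

Working backwards:
Final state: c=1, m=-7
Before step 4 (NEG(m)): c=1, m=7
Before step 3 (INC(m)): c=1, m=6
Before step 2 (ADD(m, c)): c=1, m=5
Before step 1 (SUB(c, m)): c=6, m=5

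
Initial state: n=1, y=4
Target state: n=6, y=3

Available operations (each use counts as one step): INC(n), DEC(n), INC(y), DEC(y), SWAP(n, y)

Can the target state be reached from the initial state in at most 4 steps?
No

The target state cannot be reached within 4 steps.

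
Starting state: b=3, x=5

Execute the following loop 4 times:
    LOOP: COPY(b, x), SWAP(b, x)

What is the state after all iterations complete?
b=5, x=5

Iteration trace:
Start: b=3, x=5
After iteration 1: b=5, x=5
After iteration 2: b=5, x=5
After iteration 3: b=5, x=5
After iteration 4: b=5, x=5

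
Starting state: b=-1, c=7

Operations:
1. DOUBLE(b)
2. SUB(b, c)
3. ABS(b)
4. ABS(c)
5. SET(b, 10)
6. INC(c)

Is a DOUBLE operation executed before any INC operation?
Yes

First DOUBLE: step 1
First INC: step 6
Since 1 < 6, DOUBLE comes first.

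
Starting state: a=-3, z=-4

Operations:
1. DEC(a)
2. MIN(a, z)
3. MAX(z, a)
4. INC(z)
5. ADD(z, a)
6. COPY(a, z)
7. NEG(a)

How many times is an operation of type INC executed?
1

Counting INC operations:
Step 4: INC(z) ← INC
Total: 1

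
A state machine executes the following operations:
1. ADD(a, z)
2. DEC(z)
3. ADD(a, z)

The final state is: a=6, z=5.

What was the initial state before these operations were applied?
a=-5, z=6

Working backwards:
Final state: a=6, z=5
Before step 3 (ADD(a, z)): a=1, z=5
Before step 2 (DEC(z)): a=1, z=6
Before step 1 (ADD(a, z)): a=-5, z=6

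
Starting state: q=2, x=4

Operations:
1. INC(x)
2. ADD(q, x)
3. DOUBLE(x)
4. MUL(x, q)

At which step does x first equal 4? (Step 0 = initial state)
Step 0

Tracing x:
Initial: x = 4 ← first occurrence
After step 1: x = 5
After step 2: x = 5
After step 3: x = 10
After step 4: x = 70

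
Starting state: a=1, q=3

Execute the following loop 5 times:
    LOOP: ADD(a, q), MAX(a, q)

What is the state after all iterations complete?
a=16, q=3

Iteration trace:
Start: a=1, q=3
After iteration 1: a=4, q=3
After iteration 2: a=7, q=3
After iteration 3: a=10, q=3
After iteration 4: a=13, q=3
After iteration 5: a=16, q=3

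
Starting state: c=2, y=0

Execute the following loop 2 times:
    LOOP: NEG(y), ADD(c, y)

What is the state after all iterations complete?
c=2, y=0

Iteration trace:
Start: c=2, y=0
After iteration 1: c=2, y=0
After iteration 2: c=2, y=0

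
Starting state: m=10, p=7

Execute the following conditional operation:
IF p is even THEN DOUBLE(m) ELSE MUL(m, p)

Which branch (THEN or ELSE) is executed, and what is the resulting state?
Branch: ELSE, Final state: m=70, p=7

Evaluating condition: p is even
Condition is False, so ELSE branch executes
After MUL(m, p): m=70, p=7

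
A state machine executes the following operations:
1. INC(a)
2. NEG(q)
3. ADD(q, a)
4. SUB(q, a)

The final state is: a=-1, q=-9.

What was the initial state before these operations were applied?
a=-2, q=9

Working backwards:
Final state: a=-1, q=-9
Before step 4 (SUB(q, a)): a=-1, q=-10
Before step 3 (ADD(q, a)): a=-1, q=-9
Before step 2 (NEG(q)): a=-1, q=9
Before step 1 (INC(a)): a=-2, q=9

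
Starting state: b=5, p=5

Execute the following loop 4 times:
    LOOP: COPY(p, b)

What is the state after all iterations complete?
b=5, p=5

Iteration trace:
Start: b=5, p=5
After iteration 1: b=5, p=5
After iteration 2: b=5, p=5
After iteration 3: b=5, p=5
After iteration 4: b=5, p=5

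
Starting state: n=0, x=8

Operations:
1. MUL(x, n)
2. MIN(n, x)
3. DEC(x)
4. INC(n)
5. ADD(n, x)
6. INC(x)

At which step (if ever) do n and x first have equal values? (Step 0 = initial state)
Step 1

n and x first become equal after step 1.

Comparing values at each step:
Initial: n=0, x=8
After step 1: n=0, x=0 ← equal!
After step 2: n=0, x=0 ← equal!
After step 3: n=0, x=-1
After step 4: n=1, x=-1
After step 5: n=0, x=-1
After step 6: n=0, x=0 ← equal!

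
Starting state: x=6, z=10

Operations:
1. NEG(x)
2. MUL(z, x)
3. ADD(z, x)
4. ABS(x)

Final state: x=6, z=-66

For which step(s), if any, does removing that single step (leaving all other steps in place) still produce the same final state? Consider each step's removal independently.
None - removing any single step changes the final result

Testing removal of each single step:
Without step 1: final = x=6, z=66 (different)
Without step 2: final = x=6, z=4 (different)
Without step 3: final = x=6, z=-60 (different)
Without step 4: final = x=-6, z=-66 (different)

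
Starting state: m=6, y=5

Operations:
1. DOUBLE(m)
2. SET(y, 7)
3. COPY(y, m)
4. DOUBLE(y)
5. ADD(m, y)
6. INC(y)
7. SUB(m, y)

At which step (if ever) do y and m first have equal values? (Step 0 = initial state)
Step 3

y and m first become equal after step 3.

Comparing values at each step:
Initial: y=5, m=6
After step 1: y=5, m=12
After step 2: y=7, m=12
After step 3: y=12, m=12 ← equal!
After step 4: y=24, m=12
After step 5: y=24, m=36
After step 6: y=25, m=36
After step 7: y=25, m=11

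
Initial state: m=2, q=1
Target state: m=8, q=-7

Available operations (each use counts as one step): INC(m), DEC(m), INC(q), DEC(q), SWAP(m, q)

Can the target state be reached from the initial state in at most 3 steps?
No

The target state cannot be reached within 3 steps.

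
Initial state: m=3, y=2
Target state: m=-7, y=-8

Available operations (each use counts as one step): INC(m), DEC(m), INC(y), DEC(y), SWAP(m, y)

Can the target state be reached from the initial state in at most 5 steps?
No

The target state cannot be reached within 5 steps.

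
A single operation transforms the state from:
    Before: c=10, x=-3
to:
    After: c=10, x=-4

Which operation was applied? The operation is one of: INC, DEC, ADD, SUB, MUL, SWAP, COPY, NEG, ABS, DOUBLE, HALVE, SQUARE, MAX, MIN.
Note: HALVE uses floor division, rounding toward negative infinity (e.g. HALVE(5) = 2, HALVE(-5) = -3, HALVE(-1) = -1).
DEC(x)

Analyzing the change:
Before: c=10, x=-3
After: c=10, x=-4
Variable x changed from -3 to -4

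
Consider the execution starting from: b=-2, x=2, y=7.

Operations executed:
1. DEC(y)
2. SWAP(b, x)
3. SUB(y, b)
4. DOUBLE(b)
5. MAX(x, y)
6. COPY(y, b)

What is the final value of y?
y = 4

Tracing execution:
Step 1: DEC(y) → y = 6
Step 2: SWAP(b, x) → y = 6
Step 3: SUB(y, b) → y = 4
Step 4: DOUBLE(b) → y = 4
Step 5: MAX(x, y) → y = 4
Step 6: COPY(y, b) → y = 4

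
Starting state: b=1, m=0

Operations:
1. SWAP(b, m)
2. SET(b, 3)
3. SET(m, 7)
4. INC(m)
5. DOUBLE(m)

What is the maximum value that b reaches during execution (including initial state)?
3

Values of b at each step:
Initial: b = 1
After step 1: b = 0
After step 2: b = 3 ← maximum
After step 3: b = 3
After step 4: b = 3
After step 5: b = 3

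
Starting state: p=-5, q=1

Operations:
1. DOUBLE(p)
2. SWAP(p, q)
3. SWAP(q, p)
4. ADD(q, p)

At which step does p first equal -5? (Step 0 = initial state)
Step 0

Tracing p:
Initial: p = -5 ← first occurrence
After step 1: p = -10
After step 2: p = 1
After step 3: p = -10
After step 4: p = -10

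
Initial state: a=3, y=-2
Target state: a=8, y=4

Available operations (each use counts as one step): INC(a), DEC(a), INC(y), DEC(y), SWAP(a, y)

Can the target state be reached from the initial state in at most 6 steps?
No

The target state cannot be reached within 6 steps.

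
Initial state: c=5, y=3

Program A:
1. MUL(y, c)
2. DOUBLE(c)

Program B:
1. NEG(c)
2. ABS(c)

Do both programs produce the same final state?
No

Program A final state: c=10, y=15
Program B final state: c=5, y=3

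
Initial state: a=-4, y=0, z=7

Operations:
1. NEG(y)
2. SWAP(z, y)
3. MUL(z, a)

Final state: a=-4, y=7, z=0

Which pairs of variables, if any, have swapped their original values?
(z, y)

Comparing initial and final values:
a: -4 → -4
z: 7 → 0
y: 0 → 7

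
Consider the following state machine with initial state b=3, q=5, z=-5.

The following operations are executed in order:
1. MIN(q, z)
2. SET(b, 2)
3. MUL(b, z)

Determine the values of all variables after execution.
{b: -10, q: -5, z: -5}

Step-by-step execution:
Initial: b=3, q=5, z=-5
After step 1 (MIN(q, z)): b=3, q=-5, z=-5
After step 2 (SET(b, 2)): b=2, q=-5, z=-5
After step 3 (MUL(b, z)): b=-10, q=-5, z=-5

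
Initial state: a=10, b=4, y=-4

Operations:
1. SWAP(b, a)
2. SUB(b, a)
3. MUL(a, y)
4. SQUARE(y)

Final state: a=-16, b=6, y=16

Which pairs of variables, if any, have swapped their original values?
None

Comparing initial and final values:
b: 4 → 6
a: 10 → -16
y: -4 → 16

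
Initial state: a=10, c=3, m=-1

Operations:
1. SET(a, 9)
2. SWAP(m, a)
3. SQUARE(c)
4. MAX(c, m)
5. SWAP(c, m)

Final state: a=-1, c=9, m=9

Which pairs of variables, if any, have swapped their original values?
None

Comparing initial and final values:
m: -1 → 9
a: 10 → -1
c: 3 → 9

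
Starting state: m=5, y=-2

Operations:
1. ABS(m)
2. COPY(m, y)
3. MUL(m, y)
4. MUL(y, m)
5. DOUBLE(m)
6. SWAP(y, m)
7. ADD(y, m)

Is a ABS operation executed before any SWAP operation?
Yes

First ABS: step 1
First SWAP: step 6
Since 1 < 6, ABS comes first.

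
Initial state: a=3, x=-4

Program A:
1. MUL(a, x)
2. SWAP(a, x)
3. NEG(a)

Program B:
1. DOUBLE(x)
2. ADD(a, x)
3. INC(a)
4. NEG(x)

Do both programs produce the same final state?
No

Program A final state: a=4, x=-12
Program B final state: a=-4, x=8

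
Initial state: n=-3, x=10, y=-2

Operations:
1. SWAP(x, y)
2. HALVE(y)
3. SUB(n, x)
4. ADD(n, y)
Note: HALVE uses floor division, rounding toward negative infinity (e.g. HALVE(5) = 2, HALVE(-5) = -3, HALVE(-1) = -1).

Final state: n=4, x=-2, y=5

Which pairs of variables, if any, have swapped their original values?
None

Comparing initial and final values:
n: -3 → 4
x: 10 → -2
y: -2 → 5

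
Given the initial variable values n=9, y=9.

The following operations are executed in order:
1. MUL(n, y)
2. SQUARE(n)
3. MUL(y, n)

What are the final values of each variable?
{n: 6561, y: 59049}

Step-by-step execution:
Initial: n=9, y=9
After step 1 (MUL(n, y)): n=81, y=9
After step 2 (SQUARE(n)): n=6561, y=9
After step 3 (MUL(y, n)): n=6561, y=59049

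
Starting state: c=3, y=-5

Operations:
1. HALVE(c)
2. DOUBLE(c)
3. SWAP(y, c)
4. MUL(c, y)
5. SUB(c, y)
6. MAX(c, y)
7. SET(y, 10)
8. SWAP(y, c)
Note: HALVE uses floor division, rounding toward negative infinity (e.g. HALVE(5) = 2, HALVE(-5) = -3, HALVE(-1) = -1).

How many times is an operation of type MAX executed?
1

Counting MAX operations:
Step 6: MAX(c, y) ← MAX
Total: 1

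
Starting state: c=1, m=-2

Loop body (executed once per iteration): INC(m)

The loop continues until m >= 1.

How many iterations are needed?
3

Tracing iterations:
Initial: c=1, m=-2
After iteration 1: c=1, m=-1
After iteration 2: c=1, m=0
After iteration 3: c=1, m=1
m >= 1 now holds, so the loop exits after 3 iterations.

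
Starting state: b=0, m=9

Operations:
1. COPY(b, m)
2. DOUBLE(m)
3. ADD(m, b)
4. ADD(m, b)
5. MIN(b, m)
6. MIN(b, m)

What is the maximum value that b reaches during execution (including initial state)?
9

Values of b at each step:
Initial: b = 0
After step 1: b = 9 ← maximum
After step 2: b = 9
After step 3: b = 9
After step 4: b = 9
After step 5: b = 9
After step 6: b = 9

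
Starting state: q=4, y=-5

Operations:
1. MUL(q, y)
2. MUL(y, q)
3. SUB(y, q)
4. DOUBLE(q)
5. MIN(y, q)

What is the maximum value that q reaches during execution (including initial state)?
4

Values of q at each step:
Initial: q = 4 ← maximum
After step 1: q = -20
After step 2: q = -20
After step 3: q = -20
After step 4: q = -40
After step 5: q = -40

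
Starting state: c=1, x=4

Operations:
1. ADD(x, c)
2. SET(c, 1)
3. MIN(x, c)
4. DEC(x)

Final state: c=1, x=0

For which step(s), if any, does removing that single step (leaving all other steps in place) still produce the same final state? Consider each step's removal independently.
Step(s) 1, 2

Testing removal of each single step:
Without step 1: final = c=1, x=0 (same)
Without step 2: final = c=1, x=0 (same)
Without step 3: final = c=1, x=4 (different)
Without step 4: final = c=1, x=1 (different)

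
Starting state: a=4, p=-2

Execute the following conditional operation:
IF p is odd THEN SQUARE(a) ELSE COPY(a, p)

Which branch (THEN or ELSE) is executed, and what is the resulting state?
Branch: ELSE, Final state: a=-2, p=-2

Evaluating condition: p is odd
Condition is False, so ELSE branch executes
After COPY(a, p): a=-2, p=-2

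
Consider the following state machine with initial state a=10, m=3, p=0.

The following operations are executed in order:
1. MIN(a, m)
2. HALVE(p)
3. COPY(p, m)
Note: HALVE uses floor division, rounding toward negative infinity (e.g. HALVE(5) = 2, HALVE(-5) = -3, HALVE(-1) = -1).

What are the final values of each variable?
{a: 3, m: 3, p: 3}

Step-by-step execution:
Initial: a=10, m=3, p=0
After step 1 (MIN(a, m)): a=3, m=3, p=0
After step 2 (HALVE(p)): a=3, m=3, p=0
After step 3 (COPY(p, m)): a=3, m=3, p=3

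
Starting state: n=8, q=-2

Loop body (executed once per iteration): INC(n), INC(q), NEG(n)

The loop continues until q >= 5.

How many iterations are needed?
7

Tracing iterations:
Initial: n=8, q=-2
After iteration 1: n=-9, q=-1
After iteration 2: n=8, q=0
After iteration 3: n=-9, q=1
After iteration 4: n=8, q=2
After iteration 5: n=-9, q=3
After iteration 6: n=8, q=4
After iteration 7: n=-9, q=5
q >= 5 now holds, so the loop exits after 7 iterations.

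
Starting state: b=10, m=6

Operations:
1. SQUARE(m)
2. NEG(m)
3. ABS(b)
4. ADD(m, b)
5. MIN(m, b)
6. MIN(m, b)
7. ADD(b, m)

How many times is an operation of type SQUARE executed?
1

Counting SQUARE operations:
Step 1: SQUARE(m) ← SQUARE
Total: 1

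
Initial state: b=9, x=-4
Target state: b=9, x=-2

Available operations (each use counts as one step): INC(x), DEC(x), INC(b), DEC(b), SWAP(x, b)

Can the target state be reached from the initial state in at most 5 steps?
Yes

Path (2 steps): INC(x) → INC(x)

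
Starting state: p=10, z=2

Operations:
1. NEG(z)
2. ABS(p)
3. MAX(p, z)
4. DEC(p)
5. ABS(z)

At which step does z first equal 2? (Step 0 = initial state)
Step 0

Tracing z:
Initial: z = 2 ← first occurrence
After step 1: z = -2
After step 2: z = -2
After step 3: z = -2
After step 4: z = -2
After step 5: z = 2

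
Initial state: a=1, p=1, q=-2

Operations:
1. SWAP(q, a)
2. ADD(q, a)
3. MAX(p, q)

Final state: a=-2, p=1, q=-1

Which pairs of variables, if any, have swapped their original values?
None

Comparing initial and final values:
q: -2 → -1
a: 1 → -2
p: 1 → 1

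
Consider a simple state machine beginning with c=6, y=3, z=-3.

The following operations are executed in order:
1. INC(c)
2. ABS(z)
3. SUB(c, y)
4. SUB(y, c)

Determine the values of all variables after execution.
{c: 4, y: -1, z: 3}

Step-by-step execution:
Initial: c=6, y=3, z=-3
After step 1 (INC(c)): c=7, y=3, z=-3
After step 2 (ABS(z)): c=7, y=3, z=3
After step 3 (SUB(c, y)): c=4, y=3, z=3
After step 4 (SUB(y, c)): c=4, y=-1, z=3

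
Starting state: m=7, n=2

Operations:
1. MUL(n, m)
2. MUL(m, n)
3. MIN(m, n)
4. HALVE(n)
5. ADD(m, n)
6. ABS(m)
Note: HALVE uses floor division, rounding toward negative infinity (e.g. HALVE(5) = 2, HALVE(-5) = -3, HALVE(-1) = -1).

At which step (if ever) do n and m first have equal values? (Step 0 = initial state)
Step 3

n and m first become equal after step 3.

Comparing values at each step:
Initial: n=2, m=7
After step 1: n=14, m=7
After step 2: n=14, m=98
After step 3: n=14, m=14 ← equal!
After step 4: n=7, m=14
After step 5: n=7, m=21
After step 6: n=7, m=21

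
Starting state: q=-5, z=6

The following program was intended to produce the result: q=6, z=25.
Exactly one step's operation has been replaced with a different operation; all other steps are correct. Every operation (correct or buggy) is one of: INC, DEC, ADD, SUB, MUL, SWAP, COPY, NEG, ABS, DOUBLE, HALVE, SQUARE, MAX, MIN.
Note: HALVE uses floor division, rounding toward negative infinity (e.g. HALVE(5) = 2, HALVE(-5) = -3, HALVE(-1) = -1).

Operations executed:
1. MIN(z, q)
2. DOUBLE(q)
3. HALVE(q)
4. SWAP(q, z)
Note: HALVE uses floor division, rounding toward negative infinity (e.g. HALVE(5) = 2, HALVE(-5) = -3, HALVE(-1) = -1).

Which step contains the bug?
Step 1

Trace with buggy code:
Initial: q=-5, z=6
After step 1: q=-5, z=-5
After step 2: q=-10, z=-5
After step 3: q=-5, z=-5
After step 4: q=-5, z=-5
Actual final q=-5, z=-5 ≠ expected q=6, z=25.
Step 1 is the only position where a single-operation replacement can produce the expected result.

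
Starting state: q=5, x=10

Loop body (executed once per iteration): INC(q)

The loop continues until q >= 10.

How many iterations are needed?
5

Tracing iterations:
Initial: q=5, x=10
After iteration 1: q=6, x=10
After iteration 2: q=7, x=10
After iteration 3: q=8, x=10
After iteration 4: q=9, x=10
After iteration 5: q=10, x=10
q >= 10 now holds, so the loop exits after 5 iterations.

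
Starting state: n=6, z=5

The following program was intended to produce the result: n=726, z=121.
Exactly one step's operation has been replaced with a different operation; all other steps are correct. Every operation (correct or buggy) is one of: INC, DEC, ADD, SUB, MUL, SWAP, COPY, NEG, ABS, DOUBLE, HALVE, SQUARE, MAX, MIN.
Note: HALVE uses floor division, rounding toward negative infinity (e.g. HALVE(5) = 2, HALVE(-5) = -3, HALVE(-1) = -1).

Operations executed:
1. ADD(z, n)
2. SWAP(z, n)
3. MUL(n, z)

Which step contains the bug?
Step 2

Trace with buggy code:
Initial: n=6, z=5
After step 1: n=6, z=11
After step 2: n=11, z=6
After step 3: n=66, z=6
Actual final n=66, z=6 ≠ expected n=726, z=121.
Step 2 is the only position where a single-operation replacement can produce the expected result.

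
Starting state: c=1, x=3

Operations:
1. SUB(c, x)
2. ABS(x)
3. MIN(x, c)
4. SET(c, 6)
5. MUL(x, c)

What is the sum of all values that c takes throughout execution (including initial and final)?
7

Values of c at each step:
Initial: c = 1
After step 1: c = -2
After step 2: c = -2
After step 3: c = -2
After step 4: c = 6
After step 5: c = 6
Sum = 1 + -2 + -2 + -2 + 6 + 6 = 7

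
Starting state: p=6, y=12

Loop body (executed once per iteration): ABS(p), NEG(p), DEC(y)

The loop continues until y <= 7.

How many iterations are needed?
5

Tracing iterations:
Initial: p=6, y=12
After iteration 1: p=-6, y=11
After iteration 2: p=-6, y=10
After iteration 3: p=-6, y=9
After iteration 4: p=-6, y=8
After iteration 5: p=-6, y=7
y <= 7 now holds, so the loop exits after 5 iterations.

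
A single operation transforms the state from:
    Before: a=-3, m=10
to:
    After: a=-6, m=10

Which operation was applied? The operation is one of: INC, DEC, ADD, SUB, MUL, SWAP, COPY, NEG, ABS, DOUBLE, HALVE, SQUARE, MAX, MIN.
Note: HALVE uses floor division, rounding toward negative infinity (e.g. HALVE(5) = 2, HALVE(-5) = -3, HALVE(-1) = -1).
DOUBLE(a)

Analyzing the change:
Before: a=-3, m=10
After: a=-6, m=10
Variable a changed from -3 to -6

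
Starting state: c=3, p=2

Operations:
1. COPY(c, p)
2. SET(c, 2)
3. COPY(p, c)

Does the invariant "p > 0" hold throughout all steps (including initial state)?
Yes

The invariant holds at every step.

State at each step:
Initial: c=3, p=2
After step 1: c=2, p=2
After step 2: c=2, p=2
After step 3: c=2, p=2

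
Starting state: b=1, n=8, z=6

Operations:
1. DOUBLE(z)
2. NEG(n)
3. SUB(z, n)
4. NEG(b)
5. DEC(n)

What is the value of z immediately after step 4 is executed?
z = 20

Tracing z through execution:
Initial: z = 6
After step 1 (DOUBLE(z)): z = 12
After step 2 (NEG(n)): z = 12
After step 3 (SUB(z, n)): z = 20
After step 4 (NEG(b)): z = 20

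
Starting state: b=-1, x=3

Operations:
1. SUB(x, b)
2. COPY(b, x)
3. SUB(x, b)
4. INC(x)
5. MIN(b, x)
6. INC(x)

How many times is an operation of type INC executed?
2

Counting INC operations:
Step 4: INC(x) ← INC
Step 6: INC(x) ← INC
Total: 2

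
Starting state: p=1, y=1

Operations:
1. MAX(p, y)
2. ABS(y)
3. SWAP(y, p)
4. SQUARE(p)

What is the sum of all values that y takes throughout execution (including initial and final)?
5

Values of y at each step:
Initial: y = 1
After step 1: y = 1
After step 2: y = 1
After step 3: y = 1
After step 4: y = 1
Sum = 1 + 1 + 1 + 1 + 1 = 5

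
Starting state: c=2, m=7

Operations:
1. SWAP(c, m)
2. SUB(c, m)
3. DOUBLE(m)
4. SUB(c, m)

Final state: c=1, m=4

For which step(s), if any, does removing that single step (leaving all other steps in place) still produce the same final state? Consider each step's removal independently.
None - removing any single step changes the final result

Testing removal of each single step:
Without step 1: final = c=-19, m=14 (different)
Without step 2: final = c=3, m=4 (different)
Without step 3: final = c=3, m=2 (different)
Without step 4: final = c=5, m=4 (different)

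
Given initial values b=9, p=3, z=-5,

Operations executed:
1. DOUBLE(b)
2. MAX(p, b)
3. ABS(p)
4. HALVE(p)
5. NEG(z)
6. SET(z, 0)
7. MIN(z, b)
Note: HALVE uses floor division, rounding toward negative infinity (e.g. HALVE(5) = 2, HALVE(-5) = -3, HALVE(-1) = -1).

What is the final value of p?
p = 9

Tracing execution:
Step 1: DOUBLE(b) → p = 3
Step 2: MAX(p, b) → p = 18
Step 3: ABS(p) → p = 18
Step 4: HALVE(p) → p = 9
Step 5: NEG(z) → p = 9
Step 6: SET(z, 0) → p = 9
Step 7: MIN(z, b) → p = 9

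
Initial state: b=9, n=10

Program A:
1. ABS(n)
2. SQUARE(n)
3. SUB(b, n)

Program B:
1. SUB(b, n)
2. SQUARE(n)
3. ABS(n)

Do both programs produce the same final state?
No

Program A final state: b=-91, n=100
Program B final state: b=-1, n=100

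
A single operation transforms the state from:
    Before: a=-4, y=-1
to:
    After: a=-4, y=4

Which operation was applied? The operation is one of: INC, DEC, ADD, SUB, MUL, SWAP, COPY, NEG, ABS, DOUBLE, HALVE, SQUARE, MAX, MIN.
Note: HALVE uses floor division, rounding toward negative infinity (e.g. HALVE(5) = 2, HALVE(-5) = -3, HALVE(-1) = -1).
MUL(y, a)

Analyzing the change:
Before: a=-4, y=-1
After: a=-4, y=4
Variable y changed from -1 to 4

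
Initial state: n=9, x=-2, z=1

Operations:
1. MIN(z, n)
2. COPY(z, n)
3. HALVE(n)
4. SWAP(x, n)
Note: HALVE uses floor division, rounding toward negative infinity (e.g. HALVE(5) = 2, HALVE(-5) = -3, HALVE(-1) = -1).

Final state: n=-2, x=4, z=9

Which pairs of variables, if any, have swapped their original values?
None

Comparing initial and final values:
n: 9 → -2
z: 1 → 9
x: -2 → 4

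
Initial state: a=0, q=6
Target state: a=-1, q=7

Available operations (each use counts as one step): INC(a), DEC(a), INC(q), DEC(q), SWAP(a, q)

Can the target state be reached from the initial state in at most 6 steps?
Yes

Path (2 steps): DEC(a) → INC(q)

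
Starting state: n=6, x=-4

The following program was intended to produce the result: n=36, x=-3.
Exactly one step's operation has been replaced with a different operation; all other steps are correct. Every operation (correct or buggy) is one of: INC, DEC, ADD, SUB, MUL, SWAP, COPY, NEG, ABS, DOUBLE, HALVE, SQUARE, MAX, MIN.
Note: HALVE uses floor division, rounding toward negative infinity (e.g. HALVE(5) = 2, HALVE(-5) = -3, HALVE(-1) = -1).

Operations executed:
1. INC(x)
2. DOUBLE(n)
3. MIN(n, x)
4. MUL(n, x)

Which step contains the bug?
Step 3

Trace with buggy code:
Initial: n=6, x=-4
After step 1: n=6, x=-3
After step 2: n=12, x=-3
After step 3: n=-3, x=-3
After step 4: n=9, x=-3
Actual final n=9, x=-3 ≠ expected n=36, x=-3.
Step 3 is the only position where a single-operation replacement can produce the expected result.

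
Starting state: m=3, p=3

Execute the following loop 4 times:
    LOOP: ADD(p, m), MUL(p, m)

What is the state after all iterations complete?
m=3, p=603

Iteration trace:
Start: m=3, p=3
After iteration 1: m=3, p=18
After iteration 2: m=3, p=63
After iteration 3: m=3, p=198
After iteration 4: m=3, p=603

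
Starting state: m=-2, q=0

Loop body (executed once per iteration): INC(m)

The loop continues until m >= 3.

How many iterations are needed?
5

Tracing iterations:
Initial: m=-2, q=0
After iteration 1: m=-1, q=0
After iteration 2: m=0, q=0
After iteration 3: m=1, q=0
After iteration 4: m=2, q=0
After iteration 5: m=3, q=0
m >= 3 now holds, so the loop exits after 5 iterations.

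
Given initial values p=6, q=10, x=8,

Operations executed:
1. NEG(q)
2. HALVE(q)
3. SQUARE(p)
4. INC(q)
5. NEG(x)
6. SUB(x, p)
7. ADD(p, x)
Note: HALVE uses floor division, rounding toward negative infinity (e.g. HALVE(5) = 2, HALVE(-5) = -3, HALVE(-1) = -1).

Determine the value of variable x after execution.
x = -44

Tracing execution:
Step 1: NEG(q) → x = 8
Step 2: HALVE(q) → x = 8
Step 3: SQUARE(p) → x = 8
Step 4: INC(q) → x = 8
Step 5: NEG(x) → x = -8
Step 6: SUB(x, p) → x = -44
Step 7: ADD(p, x) → x = -44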